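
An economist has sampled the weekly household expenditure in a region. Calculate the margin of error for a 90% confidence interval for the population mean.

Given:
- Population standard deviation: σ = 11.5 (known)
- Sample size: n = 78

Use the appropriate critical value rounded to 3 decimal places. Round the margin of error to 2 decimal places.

The population standard deviation σ is known, so use the z-interval margin of error formula.

For 90% confidence, z* = 1.645 (from standard normal table)

Margin of error formula for z-interval: E = z* × σ/√n

E = 1.645 × 11.5/√78
  = 1.645 × 1.302119
  = 2.1420

Rounded to 2 decimal places:

2.14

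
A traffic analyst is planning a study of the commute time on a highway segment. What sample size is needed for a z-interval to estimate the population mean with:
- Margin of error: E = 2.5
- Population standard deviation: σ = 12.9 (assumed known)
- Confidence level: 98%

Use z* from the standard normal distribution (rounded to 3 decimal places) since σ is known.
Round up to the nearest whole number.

Using z* since population σ is known (z-interval formula).

For 98% confidence, z* = 2.326 (from standard normal table)

Sample size formula for z-interval: n = (z*σ/E)²

n = (2.326 × 12.9 / 2.5)²
  = (12.002160)²
  = 144.0518

Round up to the nearest whole number: n = 145

145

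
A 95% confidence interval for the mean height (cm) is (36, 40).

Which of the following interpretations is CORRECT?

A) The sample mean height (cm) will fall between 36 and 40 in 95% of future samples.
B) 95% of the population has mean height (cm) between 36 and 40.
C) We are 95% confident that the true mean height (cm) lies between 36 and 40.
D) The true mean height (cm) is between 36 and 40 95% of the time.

A confidence interval represents our confidence in the procedure, not a probability statement about the parameter.

Key concept: If we repeated this sampling process many times and computed a 95% CI each time, about 95% of those intervals would contain the true population parameter.

For this specific interval (36, 40):
- Midpoint (point estimate): 38
- Margin of error: 2

The correct interpretation is the one stating confidence that the true parameter lies in the interval — option C.

C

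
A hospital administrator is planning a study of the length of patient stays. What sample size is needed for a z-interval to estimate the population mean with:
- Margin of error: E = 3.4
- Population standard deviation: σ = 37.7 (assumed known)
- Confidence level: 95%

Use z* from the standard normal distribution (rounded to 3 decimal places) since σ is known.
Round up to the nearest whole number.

Using z* since population σ is known (z-interval formula).

For 95% confidence, z* = 1.96 (from standard normal table)

Sample size formula for z-interval: n = (z*σ/E)²

n = (1.96 × 37.7 / 3.4)²
  = (21.732941)²
  = 472.3207

Round up to the nearest whole number: n = 473

473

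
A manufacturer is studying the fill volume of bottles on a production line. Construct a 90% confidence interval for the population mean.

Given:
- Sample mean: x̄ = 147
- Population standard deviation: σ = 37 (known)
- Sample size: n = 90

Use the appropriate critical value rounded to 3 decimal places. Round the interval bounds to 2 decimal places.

The population standard deviation σ is known, so use a z-interval (standard normal critical value).

For 90% confidence, z* = 1.645 (from standard normal table)

Standard error: SE = σ/√n = 37/√90 = 3.900142

Margin of error: E = z* × SE = 1.645 × 3.900142 = 6.4157

Z-interval: x̄ ± E = 147 ± 6.4157 = (140.5843, 153.4157)

Rounded to 2 decimal places:

(140.58, 153.42)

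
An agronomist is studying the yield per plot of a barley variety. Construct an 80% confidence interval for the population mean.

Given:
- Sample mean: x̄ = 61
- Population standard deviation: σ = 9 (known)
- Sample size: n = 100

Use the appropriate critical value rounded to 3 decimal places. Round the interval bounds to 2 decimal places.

The population standard deviation σ is known, so use a z-interval (standard normal critical value).

For 80% confidence, z* = 1.282 (from standard normal table)

Standard error: SE = σ/√n = 9/√100 = 0.900000

Margin of error: E = z* × SE = 1.282 × 0.900000 = 1.1538

Z-interval: x̄ ± E = 61 ± 1.1538 = (59.8462, 62.1538)

Rounded to 2 decimal places:

(59.85, 62.15)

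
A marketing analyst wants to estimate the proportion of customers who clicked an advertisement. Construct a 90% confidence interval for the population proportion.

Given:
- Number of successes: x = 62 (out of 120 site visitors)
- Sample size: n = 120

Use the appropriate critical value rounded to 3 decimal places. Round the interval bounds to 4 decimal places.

Sample proportion: p̂ = 62/120 = 0.516667

Check conditions for normal approximation:
  np̂ = 62 ≥ 10 ✓
  n(1-p̂) = 58 ≥ 10 ✓

The sample is large enough, so use a z-interval (normal approximation) for the proportion.

For 90% confidence, z* = 1.645 (from standard normal table)

Standard error: SE = √(p̂(1-p̂)/n) = √(0.516667×0.483333/120) = 0.04561818

Margin of error: E = z* × SE = 1.645 × 0.04561818 = 0.075042

Z-interval: p̂ ± E = 0.516667 ± 0.075042 = (0.441625, 0.591709)

Rounded to 4 decimal places:

(0.4416, 0.5917)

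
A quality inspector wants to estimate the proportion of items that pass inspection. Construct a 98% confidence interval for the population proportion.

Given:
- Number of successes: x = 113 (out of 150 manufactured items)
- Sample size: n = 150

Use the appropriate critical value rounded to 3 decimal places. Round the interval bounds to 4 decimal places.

Sample proportion: p̂ = 113/150 = 0.753333

Check conditions for normal approximation:
  np̂ = 113 ≥ 10 ✓
  n(1-p̂) = 37 ≥ 10 ✓

The sample is large enough, so use a z-interval (normal approximation) for the proportion.

For 98% confidence, z* = 2.326 (from standard normal table)

Standard error: SE = √(p̂(1-p̂)/n) = √(0.753333×0.246667/150) = 0.03519680

Margin of error: E = z* × SE = 2.326 × 0.03519680 = 0.081868

Z-interval: p̂ ± E = 0.753333 ± 0.081868 = (0.671466, 0.835201)

Rounded to 4 decimal places:

(0.6715, 0.8352)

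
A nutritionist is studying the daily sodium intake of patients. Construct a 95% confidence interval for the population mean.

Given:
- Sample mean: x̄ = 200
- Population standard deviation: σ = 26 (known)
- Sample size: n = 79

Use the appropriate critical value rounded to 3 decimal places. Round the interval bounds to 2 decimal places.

The population standard deviation σ is known, so use a z-interval (standard normal critical value).

For 95% confidence, z* = 1.96 (from standard normal table)

Standard error: SE = σ/√n = 26/√79 = 2.925229

Margin of error: E = z* × SE = 1.96 × 2.925229 = 5.7334

Z-interval: x̄ ± E = 200 ± 5.7334 = (194.2666, 205.7334)

Rounded to 2 decimal places:

(194.27, 205.73)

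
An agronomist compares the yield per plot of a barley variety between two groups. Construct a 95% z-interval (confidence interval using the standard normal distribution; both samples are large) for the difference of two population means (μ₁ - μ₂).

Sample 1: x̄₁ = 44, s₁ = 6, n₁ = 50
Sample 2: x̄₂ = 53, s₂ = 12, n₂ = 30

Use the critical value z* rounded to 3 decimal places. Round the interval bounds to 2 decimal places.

Both samples are large (n₁ = 50 ≥ 30, n₂ = 30 ≥ 30), so a z-interval for the difference of means applies.

Point estimate: x̄₁ - x̄₂ = 44 - 53 = -9

Standard error: SE = √(s₁²/n₁ + s₂²/n₂)
= √(6²/50 + 12²/30)
= √(0.7200000 + 4.8000000)
= 2.3494680

For 95% confidence, z* = 1.96 (from standard normal table)
Margin of error: E = z* × SE = 1.96 × 2.3494680 = 4.60496

Z-interval: (x̄₁ - x̄₂) ± E = -9 ± 4.60496 = (-13.60496, -4.39504)

Rounded to 2 decimal places:

(-13.60, -4.40)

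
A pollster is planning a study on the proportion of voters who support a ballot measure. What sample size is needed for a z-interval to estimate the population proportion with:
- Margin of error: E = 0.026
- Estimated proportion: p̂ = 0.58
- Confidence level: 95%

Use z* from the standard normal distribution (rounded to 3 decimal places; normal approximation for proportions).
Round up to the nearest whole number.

Using z* for proportion z-interval (normal approximation).

For 95% confidence, z* = 1.96 (from standard normal table)

Sample size formula for proportion z-interval: n = z*²p̂(1-p̂)/E²

n = 1.96² × 0.58 × 0.42 / 0.026²
  = 3.8416 × 0.2436 / 0.000676
  = 1384.3399

Round up to the nearest whole number: n = 1385

1385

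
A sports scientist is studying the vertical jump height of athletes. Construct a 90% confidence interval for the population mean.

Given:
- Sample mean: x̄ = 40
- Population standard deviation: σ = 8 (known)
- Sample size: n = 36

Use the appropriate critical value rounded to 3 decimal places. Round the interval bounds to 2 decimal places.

The population standard deviation σ is known, so use a z-interval (standard normal critical value).

For 90% confidence, z* = 1.645 (from standard normal table)

Standard error: SE = σ/√n = 8/√36 = 1.333333

Margin of error: E = z* × SE = 1.645 × 1.333333 = 2.1933

Z-interval: x̄ ± E = 40 ± 2.1933 = (37.8067, 42.1933)

Rounded to 2 decimal places:

(37.81, 42.19)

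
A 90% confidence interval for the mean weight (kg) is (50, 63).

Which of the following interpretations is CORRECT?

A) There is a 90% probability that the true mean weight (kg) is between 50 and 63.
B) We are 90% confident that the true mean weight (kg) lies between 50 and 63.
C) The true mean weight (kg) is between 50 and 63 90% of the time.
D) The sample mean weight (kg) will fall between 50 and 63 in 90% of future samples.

A confidence interval represents our confidence in the procedure, not a probability statement about the parameter.

Key concept: If we repeated this sampling process many times and computed a 90% CI each time, about 90% of those intervals would contain the true population parameter.

For this specific interval (50, 63):
- Midpoint (point estimate): 56.5
- Margin of error: 6.5

The correct interpretation is the one stating confidence that the true parameter lies in the interval — option B.

B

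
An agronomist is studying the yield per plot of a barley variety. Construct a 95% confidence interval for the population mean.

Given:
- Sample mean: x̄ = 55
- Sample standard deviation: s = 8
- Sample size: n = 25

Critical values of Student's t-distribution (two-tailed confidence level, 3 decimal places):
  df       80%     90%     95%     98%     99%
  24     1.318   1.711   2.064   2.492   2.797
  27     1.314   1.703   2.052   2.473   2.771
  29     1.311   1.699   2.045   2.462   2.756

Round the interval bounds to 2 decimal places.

The population standard deviation σ is unknown (only the sample standard deviation s is given), so use a t-interval with df = n - 1 = 25 - 1 = 24.

For 95% confidence with df = 24, t* = 2.064 (from t-table)

Standard error: SE = s/√n = 8/√25 = 1.600000

Margin of error: E = t* × SE = 2.064 × 1.600000 = 3.3024

T-interval: x̄ ± E = 55 ± 3.3024 = (51.6976, 58.3024)

Rounded to 2 decimal places:

(51.70, 58.30)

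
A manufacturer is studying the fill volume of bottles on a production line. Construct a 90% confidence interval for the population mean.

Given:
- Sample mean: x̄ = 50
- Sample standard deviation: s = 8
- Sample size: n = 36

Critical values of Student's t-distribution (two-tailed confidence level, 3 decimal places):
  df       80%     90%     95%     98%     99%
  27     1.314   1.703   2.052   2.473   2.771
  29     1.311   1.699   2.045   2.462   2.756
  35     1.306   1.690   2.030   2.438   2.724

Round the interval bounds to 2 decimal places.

The population standard deviation σ is unknown (only the sample standard deviation s is given), so use a t-interval with df = n - 1 = 36 - 1 = 35.

For 90% confidence with df = 35, t* = 1.690 (from t-table)

Standard error: SE = s/√n = 8/√36 = 1.333333

Margin of error: E = t* × SE = 1.690 × 1.333333 = 2.2533

T-interval: x̄ ± E = 50 ± 2.2533 = (47.7467, 52.2533)

Rounded to 2 decimal places:

(47.75, 52.25)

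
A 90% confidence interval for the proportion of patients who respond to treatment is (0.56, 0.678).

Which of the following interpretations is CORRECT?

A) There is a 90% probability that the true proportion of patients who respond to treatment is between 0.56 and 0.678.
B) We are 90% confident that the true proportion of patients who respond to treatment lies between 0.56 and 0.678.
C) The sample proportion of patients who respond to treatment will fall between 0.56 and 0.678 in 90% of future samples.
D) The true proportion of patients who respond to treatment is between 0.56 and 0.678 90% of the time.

A confidence interval represents our confidence in the procedure, not a probability statement about the parameter.

Key concept: If we repeated this sampling process many times and computed a 90% CI each time, about 90% of those intervals would contain the true population parameter.

For this specific interval (0.56, 0.678):
- Midpoint (point estimate): 0.619
- Margin of error: 0.059

The correct interpretation is the one stating confidence that the true parameter lies in the interval — option B.

B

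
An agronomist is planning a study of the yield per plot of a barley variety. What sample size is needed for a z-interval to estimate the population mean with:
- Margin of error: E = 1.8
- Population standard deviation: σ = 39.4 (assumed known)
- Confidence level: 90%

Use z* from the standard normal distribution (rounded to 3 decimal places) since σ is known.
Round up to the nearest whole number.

Using z* since population σ is known (z-interval formula).

For 90% confidence, z* = 1.645 (from standard normal table)

Sample size formula for z-interval: n = (z*σ/E)²

n = (1.645 × 39.4 / 1.8)²
  = (36.007222)²
  = 1296.5201

Round up to the nearest whole number: n = 1297

1297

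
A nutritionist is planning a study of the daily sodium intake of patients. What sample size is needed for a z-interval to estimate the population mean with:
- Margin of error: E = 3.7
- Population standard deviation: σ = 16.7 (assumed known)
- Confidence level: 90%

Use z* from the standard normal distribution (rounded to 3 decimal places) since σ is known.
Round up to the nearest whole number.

Using z* since population σ is known (z-interval formula).

For 90% confidence, z* = 1.645 (from standard normal table)

Sample size formula for z-interval: n = (z*σ/E)²

n = (1.645 × 16.7 / 3.7)²
  = (7.424730)²
  = 55.1266

Round up to the nearest whole number: n = 56

56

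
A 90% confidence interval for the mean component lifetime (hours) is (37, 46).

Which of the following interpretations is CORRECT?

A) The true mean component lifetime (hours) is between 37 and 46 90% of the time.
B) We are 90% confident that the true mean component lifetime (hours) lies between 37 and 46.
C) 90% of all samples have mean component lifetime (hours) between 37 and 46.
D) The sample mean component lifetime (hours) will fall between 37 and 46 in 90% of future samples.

A confidence interval represents our confidence in the procedure, not a probability statement about the parameter.

Key concept: If we repeated this sampling process many times and computed a 90% CI each time, about 90% of those intervals would contain the true population parameter.

For this specific interval (37, 46):
- Midpoint (point estimate): 41.5
- Margin of error: 4.5

The correct interpretation is the one stating confidence that the true parameter lies in the interval — option B.

B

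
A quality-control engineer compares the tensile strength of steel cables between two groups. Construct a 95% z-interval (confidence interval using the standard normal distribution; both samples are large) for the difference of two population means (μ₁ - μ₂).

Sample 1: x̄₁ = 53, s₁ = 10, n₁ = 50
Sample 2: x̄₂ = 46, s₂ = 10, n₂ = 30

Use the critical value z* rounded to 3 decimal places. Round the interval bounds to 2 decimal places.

Both samples are large (n₁ = 50 ≥ 30, n₂ = 30 ≥ 30), so a z-interval for the difference of means applies.

Point estimate: x̄₁ - x̄₂ = 53 - 46 = 7

Standard error: SE = √(s₁²/n₁ + s₂²/n₂)
= √(10²/50 + 10²/30)
= √(2.000000 + 3.333333)
= 2.309401

For 95% confidence, z* = 1.96 (from standard normal table)
Margin of error: E = z* × SE = 1.96 × 2.309401 = 4.5264

Z-interval: (x̄₁ - x̄₂) ± E = 7 ± 4.5264 = (2.4736, 11.5264)

Rounded to 2 decimal places:

(2.47, 11.53)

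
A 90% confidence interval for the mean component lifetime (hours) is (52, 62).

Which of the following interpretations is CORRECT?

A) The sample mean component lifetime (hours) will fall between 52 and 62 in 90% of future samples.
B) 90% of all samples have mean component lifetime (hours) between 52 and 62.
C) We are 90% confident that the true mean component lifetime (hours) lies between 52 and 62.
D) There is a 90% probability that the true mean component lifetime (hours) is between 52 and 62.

A confidence interval represents our confidence in the procedure, not a probability statement about the parameter.

Key concept: If we repeated this sampling process many times and computed a 90% CI each time, about 90% of those intervals would contain the true population parameter.

For this specific interval (52, 62):
- Midpoint (point estimate): 57
- Margin of error: 5

The correct interpretation is the one stating confidence that the true parameter lies in the interval — option C.

C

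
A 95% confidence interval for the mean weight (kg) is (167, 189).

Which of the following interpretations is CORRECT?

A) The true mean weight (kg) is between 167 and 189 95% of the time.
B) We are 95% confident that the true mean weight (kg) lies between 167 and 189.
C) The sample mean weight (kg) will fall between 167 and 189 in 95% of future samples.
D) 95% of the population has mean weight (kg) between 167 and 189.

A confidence interval represents our confidence in the procedure, not a probability statement about the parameter.

Key concept: If we repeated this sampling process many times and computed a 95% CI each time, about 95% of those intervals would contain the true population parameter.

For this specific interval (167, 189):
- Midpoint (point estimate): 178
- Margin of error: 11

The correct interpretation is the one stating confidence that the true parameter lies in the interval — option B.

B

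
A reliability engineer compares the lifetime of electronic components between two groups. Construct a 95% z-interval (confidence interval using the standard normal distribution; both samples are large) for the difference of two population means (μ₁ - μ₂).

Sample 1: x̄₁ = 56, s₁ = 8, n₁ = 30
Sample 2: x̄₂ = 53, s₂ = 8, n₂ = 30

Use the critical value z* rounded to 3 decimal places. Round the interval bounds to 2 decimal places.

Both samples are large (n₁ = 30 ≥ 30, n₂ = 30 ≥ 30), so a z-interval for the difference of means applies.

Point estimate: x̄₁ - x̄₂ = 56 - 53 = 3

Standard error: SE = √(s₁²/n₁ + s₂²/n₂)
= √(8²/30 + 8²/30)
= √(2.133333 + 2.133333)
= 2.065591

For 95% confidence, z* = 1.96 (from standard normal table)
Margin of error: E = z* × SE = 1.96 × 2.065591 = 4.0486

Z-interval: (x̄₁ - x̄₂) ± E = 3 ± 4.0486 = (-1.0486, 7.0486)

Rounded to 2 decimal places:

(-1.05, 7.05)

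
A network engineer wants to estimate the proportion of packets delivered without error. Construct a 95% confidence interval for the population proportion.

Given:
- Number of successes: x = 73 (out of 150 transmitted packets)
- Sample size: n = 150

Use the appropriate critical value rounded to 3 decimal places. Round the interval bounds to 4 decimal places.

Sample proportion: p̂ = 73/150 = 0.486667

Check conditions for normal approximation:
  np̂ = 73 ≥ 10 ✓
  n(1-p̂) = 77 ≥ 10 ✓

The sample is large enough, so use a z-interval (normal approximation) for the proportion.

For 95% confidence, z* = 1.96 (from standard normal table)

Standard error: SE = √(p̂(1-p̂)/n) = √(0.486667×0.513333/150) = 0.04081031

Margin of error: E = z* × SE = 1.96 × 0.04081031 = 0.079988

Z-interval: p̂ ± E = 0.486667 ± 0.079988 = (0.406678, 0.566655)

Rounded to 4 decimal places:

(0.4067, 0.5667)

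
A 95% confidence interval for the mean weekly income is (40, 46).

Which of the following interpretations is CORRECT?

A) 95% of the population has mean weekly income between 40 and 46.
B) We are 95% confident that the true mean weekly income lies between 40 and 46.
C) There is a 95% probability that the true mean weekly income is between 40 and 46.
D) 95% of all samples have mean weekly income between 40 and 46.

A confidence interval represents our confidence in the procedure, not a probability statement about the parameter.

Key concept: If we repeated this sampling process many times and computed a 95% CI each time, about 95% of those intervals would contain the true population parameter.

For this specific interval (40, 46):
- Midpoint (point estimate): 43
- Margin of error: 3

The correct interpretation is the one stating confidence that the true parameter lies in the interval — option B.

B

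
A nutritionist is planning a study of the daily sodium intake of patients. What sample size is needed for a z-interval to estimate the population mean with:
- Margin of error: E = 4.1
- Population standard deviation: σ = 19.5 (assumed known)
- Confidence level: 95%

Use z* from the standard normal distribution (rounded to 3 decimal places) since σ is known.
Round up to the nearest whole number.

Using z* since population σ is known (z-interval formula).

For 95% confidence, z* = 1.96 (from standard normal table)

Sample size formula for z-interval: n = (z*σ/E)²

n = (1.96 × 19.5 / 4.1)²
  = (9.321951)²
  = 86.8988

Round up to the nearest whole number: n = 87

87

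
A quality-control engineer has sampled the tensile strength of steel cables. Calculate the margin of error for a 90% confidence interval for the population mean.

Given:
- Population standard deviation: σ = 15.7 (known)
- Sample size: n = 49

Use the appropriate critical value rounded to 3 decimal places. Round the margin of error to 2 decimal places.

The population standard deviation σ is known, so use the z-interval margin of error formula.

For 90% confidence, z* = 1.645 (from standard normal table)

Margin of error formula for z-interval: E = z* × σ/√n

E = 1.645 × 15.7/√49
  = 1.645 × 2.242857
  = 3.6895

Rounded to 2 decimal places:

3.69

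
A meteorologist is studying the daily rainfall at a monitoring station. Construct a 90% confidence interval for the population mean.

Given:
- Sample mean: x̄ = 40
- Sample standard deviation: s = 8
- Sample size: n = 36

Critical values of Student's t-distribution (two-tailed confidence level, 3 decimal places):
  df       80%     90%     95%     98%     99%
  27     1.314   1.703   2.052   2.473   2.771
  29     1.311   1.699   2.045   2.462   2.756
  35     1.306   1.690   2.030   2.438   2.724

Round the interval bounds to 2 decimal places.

The population standard deviation σ is unknown (only the sample standard deviation s is given), so use a t-interval with df = n - 1 = 36 - 1 = 35.

For 90% confidence with df = 35, t* = 1.690 (from t-table)

Standard error: SE = s/√n = 8/√36 = 1.333333

Margin of error: E = t* × SE = 1.690 × 1.333333 = 2.2533

T-interval: x̄ ± E = 40 ± 2.2533 = (37.7467, 42.2533)

Rounded to 2 decimal places:

(37.75, 42.25)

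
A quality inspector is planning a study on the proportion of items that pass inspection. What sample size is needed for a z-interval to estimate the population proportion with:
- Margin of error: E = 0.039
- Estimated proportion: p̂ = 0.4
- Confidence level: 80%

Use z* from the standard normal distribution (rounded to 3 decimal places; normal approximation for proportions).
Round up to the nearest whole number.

Using z* for proportion z-interval (normal approximation).

For 80% confidence, z* = 1.282 (from standard normal table)

Sample size formula for proportion z-interval: n = z*²p̂(1-p̂)/E²

n = 1.282² × 0.4 × 0.6 / 0.039²
  = 1.643524 × 0.24 / 0.001521
  = 259.3332

Round up to the nearest whole number: n = 260

260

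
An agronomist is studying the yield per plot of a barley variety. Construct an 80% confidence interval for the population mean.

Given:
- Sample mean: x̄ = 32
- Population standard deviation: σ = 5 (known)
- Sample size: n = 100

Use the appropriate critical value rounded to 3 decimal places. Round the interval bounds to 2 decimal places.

The population standard deviation σ is known, so use a z-interval (standard normal critical value).

For 80% confidence, z* = 1.282 (from standard normal table)

Standard error: SE = σ/√n = 5/√100 = 0.500000

Margin of error: E = z* × SE = 1.282 × 0.500000 = 0.6410

Z-interval: x̄ ± E = 32 ± 0.6410 = (31.3590, 32.6410)

Rounded to 2 decimal places:

(31.36, 32.64)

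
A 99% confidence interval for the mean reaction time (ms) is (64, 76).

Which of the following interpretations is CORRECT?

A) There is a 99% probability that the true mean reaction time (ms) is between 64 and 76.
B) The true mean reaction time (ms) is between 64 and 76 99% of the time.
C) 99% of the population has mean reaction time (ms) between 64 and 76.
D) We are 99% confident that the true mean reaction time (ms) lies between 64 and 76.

A confidence interval represents our confidence in the procedure, not a probability statement about the parameter.

Key concept: If we repeated this sampling process many times and computed a 99% CI each time, about 99% of those intervals would contain the true population parameter.

For this specific interval (64, 76):
- Midpoint (point estimate): 70
- Margin of error: 6

The correct interpretation is the one stating confidence that the true parameter lies in the interval — option D.

D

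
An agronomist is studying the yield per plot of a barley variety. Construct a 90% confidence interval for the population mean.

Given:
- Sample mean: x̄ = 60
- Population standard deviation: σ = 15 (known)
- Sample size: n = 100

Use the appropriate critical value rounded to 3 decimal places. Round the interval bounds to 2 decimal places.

The population standard deviation σ is known, so use a z-interval (standard normal critical value).

For 90% confidence, z* = 1.645 (from standard normal table)

Standard error: SE = σ/√n = 15/√100 = 1.500000

Margin of error: E = z* × SE = 1.645 × 1.500000 = 2.4675

Z-interval: x̄ ± E = 60 ± 2.4675 = (57.5325, 62.4675)

Rounded to 2 decimal places:

(57.53, 62.47)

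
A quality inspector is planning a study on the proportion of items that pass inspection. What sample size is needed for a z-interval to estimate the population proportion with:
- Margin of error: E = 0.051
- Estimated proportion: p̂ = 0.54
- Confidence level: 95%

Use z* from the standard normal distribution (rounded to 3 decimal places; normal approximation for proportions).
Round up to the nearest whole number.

Using z* for proportion z-interval (normal approximation).

For 95% confidence, z* = 1.96 (from standard normal table)

Sample size formula for proportion z-interval: n = z*²p̂(1-p̂)/E²

n = 1.96² × 0.54 × 0.46 / 0.051²
  = 3.8416 × 0.2484 / 0.002601
  = 366.8794

Round up to the nearest whole number: n = 367

367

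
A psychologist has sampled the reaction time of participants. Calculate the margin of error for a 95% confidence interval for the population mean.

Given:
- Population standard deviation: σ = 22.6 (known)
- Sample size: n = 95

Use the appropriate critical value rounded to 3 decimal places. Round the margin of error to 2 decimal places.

The population standard deviation σ is known, so use the z-interval margin of error formula.

For 95% confidence, z* = 1.96 (from standard normal table)

Margin of error formula for z-interval: E = z* × σ/√n

E = 1.96 × 22.6/√95
  = 1.96 × 2.318711
  = 4.5447

Rounded to 2 decimal places:

4.54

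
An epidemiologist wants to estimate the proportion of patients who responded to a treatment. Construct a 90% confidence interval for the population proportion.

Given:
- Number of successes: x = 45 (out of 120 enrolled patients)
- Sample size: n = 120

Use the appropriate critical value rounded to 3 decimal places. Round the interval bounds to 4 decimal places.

Sample proportion: p̂ = 45/120 = 0.375000

Check conditions for normal approximation:
  np̂ = 45 ≥ 10 ✓
  n(1-p̂) = 75 ≥ 10 ✓

The sample is large enough, so use a z-interval (normal approximation) for the proportion.

For 90% confidence, z* = 1.645 (from standard normal table)

Standard error: SE = √(p̂(1-p̂)/n) = √(0.375000×0.625000/120) = 0.04419417

Margin of error: E = z* × SE = 1.645 × 0.04419417 = 0.072699

Z-interval: p̂ ± E = 0.375000 ± 0.072699 = (0.302301, 0.447699)

Rounded to 4 decimal places:

(0.3023, 0.4477)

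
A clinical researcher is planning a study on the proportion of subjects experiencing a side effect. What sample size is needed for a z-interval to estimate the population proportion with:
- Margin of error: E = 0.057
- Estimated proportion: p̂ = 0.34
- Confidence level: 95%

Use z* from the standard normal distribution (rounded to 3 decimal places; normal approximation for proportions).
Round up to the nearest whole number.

Using z* for proportion z-interval (normal approximation).

For 95% confidence, z* = 1.96 (from standard normal table)

Sample size formula for proportion z-interval: n = z*²p̂(1-p̂)/E²

n = 1.96² × 0.34 × 0.66 / 0.057²
  = 3.8416 × 0.2244 / 0.003249
  = 265.3293

Round up to the nearest whole number: n = 266

266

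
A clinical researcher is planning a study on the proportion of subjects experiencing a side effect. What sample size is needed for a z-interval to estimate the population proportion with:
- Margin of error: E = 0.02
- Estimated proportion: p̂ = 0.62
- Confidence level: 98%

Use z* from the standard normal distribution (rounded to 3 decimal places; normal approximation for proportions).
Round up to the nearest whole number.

Using z* for proportion z-interval (normal approximation).

For 98% confidence, z* = 2.326 (from standard normal table)

Sample size formula for proportion z-interval: n = z*²p̂(1-p̂)/E²

n = 2.326² × 0.62 × 0.38 / 0.02²
  = 5.410276 × 0.2356 / 0.0004
  = 3186.6526

Round up to the nearest whole number: n = 3187

3187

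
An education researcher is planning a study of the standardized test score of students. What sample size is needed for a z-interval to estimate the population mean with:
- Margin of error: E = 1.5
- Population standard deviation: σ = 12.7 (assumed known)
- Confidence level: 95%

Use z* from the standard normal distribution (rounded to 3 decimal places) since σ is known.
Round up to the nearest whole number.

Using z* since population σ is known (z-interval formula).

For 95% confidence, z* = 1.96 (from standard normal table)

Sample size formula for z-interval: n = (z*σ/E)²

n = (1.96 × 12.7 / 1.5)²
  = (16.594667)²
  = 275.3830

Round up to the nearest whole number: n = 276

276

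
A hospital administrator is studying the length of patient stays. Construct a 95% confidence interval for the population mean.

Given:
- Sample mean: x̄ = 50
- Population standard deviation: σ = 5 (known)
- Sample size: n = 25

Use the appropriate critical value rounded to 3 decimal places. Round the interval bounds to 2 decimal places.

The population standard deviation σ is known, so use a z-interval (standard normal critical value).

For 95% confidence, z* = 1.96 (from standard normal table)

Standard error: SE = σ/√n = 5/√25 = 1.000000

Margin of error: E = z* × SE = 1.96 × 1.000000 = 1.9600

Z-interval: x̄ ± E = 50 ± 1.9600 = (48.0400, 51.9600)

Rounded to 2 decimal places:

(48.04, 51.96)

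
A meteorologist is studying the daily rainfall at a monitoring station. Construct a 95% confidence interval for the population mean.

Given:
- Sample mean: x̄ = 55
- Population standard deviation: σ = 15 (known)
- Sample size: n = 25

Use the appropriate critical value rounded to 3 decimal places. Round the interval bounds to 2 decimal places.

The population standard deviation σ is known, so use a z-interval (standard normal critical value).

For 95% confidence, z* = 1.96 (from standard normal table)

Standard error: SE = σ/√n = 15/√25 = 3.000000

Margin of error: E = z* × SE = 1.96 × 3.000000 = 5.8800

Z-interval: x̄ ± E = 55 ± 5.8800 = (49.1200, 60.8800)

Rounded to 2 decimal places:

(49.12, 60.88)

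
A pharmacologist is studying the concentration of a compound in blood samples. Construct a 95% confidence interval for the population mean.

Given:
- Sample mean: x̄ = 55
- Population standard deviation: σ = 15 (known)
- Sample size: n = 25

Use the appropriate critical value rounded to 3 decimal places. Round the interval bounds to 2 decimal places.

The population standard deviation σ is known, so use a z-interval (standard normal critical value).

For 95% confidence, z* = 1.96 (from standard normal table)

Standard error: SE = σ/√n = 15/√25 = 3.000000

Margin of error: E = z* × SE = 1.96 × 3.000000 = 5.8800

Z-interval: x̄ ± E = 55 ± 5.8800 = (49.1200, 60.8800)

Rounded to 2 decimal places:

(49.12, 60.88)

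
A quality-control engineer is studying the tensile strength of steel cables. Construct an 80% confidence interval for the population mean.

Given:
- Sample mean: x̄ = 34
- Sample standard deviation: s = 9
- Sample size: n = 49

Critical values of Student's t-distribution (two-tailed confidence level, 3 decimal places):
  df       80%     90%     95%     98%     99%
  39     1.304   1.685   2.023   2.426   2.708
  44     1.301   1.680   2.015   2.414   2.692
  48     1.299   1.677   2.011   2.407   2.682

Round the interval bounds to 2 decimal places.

The population standard deviation σ is unknown (only the sample standard deviation s is given), so use a t-interval with df = n - 1 = 49 - 1 = 48.

For 80% confidence with df = 48, t* = 1.299 (from t-table)

Standard error: SE = s/√n = 9/√49 = 1.285714

Margin of error: E = t* × SE = 1.299 × 1.285714 = 1.6701

T-interval: x̄ ± E = 34 ± 1.6701 = (32.3299, 35.6701)

Rounded to 2 decimal places:

(32.33, 35.67)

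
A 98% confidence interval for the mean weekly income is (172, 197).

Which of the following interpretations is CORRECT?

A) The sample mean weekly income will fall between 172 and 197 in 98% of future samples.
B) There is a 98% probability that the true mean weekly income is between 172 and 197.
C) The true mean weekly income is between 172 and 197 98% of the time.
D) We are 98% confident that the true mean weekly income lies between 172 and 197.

A confidence interval represents our confidence in the procedure, not a probability statement about the parameter.

Key concept: If we repeated this sampling process many times and computed a 98% CI each time, about 98% of those intervals would contain the true population parameter.

For this specific interval (172, 197):
- Midpoint (point estimate): 184.5
- Margin of error: 12.5

The correct interpretation is the one stating confidence that the true parameter lies in the interval — option D.

D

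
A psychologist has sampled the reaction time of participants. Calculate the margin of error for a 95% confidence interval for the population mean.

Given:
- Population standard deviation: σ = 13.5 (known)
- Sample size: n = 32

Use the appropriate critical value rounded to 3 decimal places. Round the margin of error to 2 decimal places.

The population standard deviation σ is known, so use the z-interval margin of error formula.

For 95% confidence, z* = 1.96 (from standard normal table)

Margin of error formula for z-interval: E = z* × σ/√n

E = 1.96 × 13.5/√32
  = 1.96 × 2.386485
  = 4.6775

Rounded to 2 decimal places:

4.68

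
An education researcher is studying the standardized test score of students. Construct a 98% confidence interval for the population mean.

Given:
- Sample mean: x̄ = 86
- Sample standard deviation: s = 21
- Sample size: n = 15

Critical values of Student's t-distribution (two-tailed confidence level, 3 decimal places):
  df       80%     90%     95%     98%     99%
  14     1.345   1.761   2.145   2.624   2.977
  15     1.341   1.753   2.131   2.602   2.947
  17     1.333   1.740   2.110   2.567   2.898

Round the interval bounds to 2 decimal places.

The population standard deviation σ is unknown (only the sample standard deviation s is given), so use a t-interval with df = n - 1 = 15 - 1 = 14.

For 98% confidence with df = 14, t* = 2.624 (from t-table)

Standard error: SE = s/√n = 21/√15 = 5.422177

Margin of error: E = t* × SE = 2.624 × 5.422177 = 14.2278

T-interval: x̄ ± E = 86 ± 14.2278 = (71.7722, 100.2278)

Rounded to 2 decimal places:

(71.77, 100.23)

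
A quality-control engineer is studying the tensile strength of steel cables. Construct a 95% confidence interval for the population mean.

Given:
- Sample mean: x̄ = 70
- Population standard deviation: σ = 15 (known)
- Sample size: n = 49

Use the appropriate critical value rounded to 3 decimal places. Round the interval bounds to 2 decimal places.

The population standard deviation σ is known, so use a z-interval (standard normal critical value).

For 95% confidence, z* = 1.96 (from standard normal table)

Standard error: SE = σ/√n = 15/√49 = 2.142857

Margin of error: E = z* × SE = 1.96 × 2.142857 = 4.2000

Z-interval: x̄ ± E = 70 ± 4.2000 = (65.8000, 74.2000)

Rounded to 2 decimal places:

(65.80, 74.20)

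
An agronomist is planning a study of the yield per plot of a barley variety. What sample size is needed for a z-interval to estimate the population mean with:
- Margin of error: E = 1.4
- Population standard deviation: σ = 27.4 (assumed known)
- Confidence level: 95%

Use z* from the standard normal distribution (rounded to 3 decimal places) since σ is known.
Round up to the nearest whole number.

Using z* since population σ is known (z-interval formula).

For 95% confidence, z* = 1.96 (from standard normal table)

Sample size formula for z-interval: n = (z*σ/E)²

n = (1.96 × 27.4 / 1.4)²
  = (38.360000)²
  = 1471.4896

Round up to the nearest whole number: n = 1472

1472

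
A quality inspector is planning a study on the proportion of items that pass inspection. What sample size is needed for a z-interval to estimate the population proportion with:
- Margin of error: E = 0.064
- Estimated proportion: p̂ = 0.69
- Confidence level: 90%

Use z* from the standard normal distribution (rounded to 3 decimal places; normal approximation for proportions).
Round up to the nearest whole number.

Using z* for proportion z-interval (normal approximation).

For 90% confidence, z* = 1.645 (from standard normal table)

Sample size formula for proportion z-interval: n = z*²p̂(1-p̂)/E²

n = 1.645² × 0.69 × 0.31 / 0.064²
  = 2.706025 × 0.2139 / 0.004096
  = 141.3132

Round up to the nearest whole number: n = 142

142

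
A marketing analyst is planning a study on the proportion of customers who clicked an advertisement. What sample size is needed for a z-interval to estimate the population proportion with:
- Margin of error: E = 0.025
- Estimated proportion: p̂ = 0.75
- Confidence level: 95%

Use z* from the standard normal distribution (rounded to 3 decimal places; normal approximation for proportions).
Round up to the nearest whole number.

Using z* for proportion z-interval (normal approximation).

For 95% confidence, z* = 1.96 (from standard normal table)

Sample size formula for proportion z-interval: n = z*²p̂(1-p̂)/E²

n = 1.96² × 0.75 × 0.25 / 0.025²
  = 3.8416 × 0.1875 / 0.000625
  = 1152.4800

Round up to the nearest whole number: n = 1153

1153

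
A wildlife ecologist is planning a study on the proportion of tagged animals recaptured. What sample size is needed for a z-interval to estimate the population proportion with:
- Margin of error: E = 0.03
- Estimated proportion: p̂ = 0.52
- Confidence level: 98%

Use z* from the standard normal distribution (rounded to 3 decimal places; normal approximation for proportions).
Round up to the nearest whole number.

Using z* for proportion z-interval (normal approximation).

For 98% confidence, z* = 2.326 (from standard normal table)

Sample size formula for proportion z-interval: n = z*²p̂(1-p̂)/E²

n = 2.326² × 0.52 × 0.48 / 0.03²
  = 5.410276 × 0.2496 / 0.0009
  = 1500.4499

Round up to the nearest whole number: n = 1501

1501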